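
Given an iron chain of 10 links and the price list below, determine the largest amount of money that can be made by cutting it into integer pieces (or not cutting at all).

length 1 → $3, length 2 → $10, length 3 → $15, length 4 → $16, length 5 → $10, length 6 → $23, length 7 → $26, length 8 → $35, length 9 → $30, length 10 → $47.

Build v[k] bottom-up: v[k] = max over allowed piece i of (p[i] + v[k−i]).
v[1] = 3
v[2] = 10
v[3] = 15
v[4] = 20  (first piece 2, then v[2]=10)
v[5] = 25  (first piece 2, then v[3]=15)
v[6] = 30  (first piece 2, then v[4]=20)
v[7] = 35  (first piece 2, then v[5]=25)
v[8] = 40  (first piece 2, then v[6]=30)
v[9] = 45  (first piece 2, then v[7]=35)
v[10] = 50  (first piece 2, then v[8]=40)
One optimal cutting: 2 + 2 + 2 + 2 + 2 → $10 + $10 + $10 + $10 + $10 = $50.

50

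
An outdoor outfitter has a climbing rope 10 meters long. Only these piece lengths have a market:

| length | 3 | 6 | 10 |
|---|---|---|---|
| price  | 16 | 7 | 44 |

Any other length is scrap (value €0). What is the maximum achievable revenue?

48

Consider every possible first cut. r[k] is the best of p[i]+r[k−i] over all sellable i≤k.
r[1] = 0
r[2] = 0
r[3] = 16
r[4] = 16
r[5] = 16
r[6] = 32  (first piece 3, then r[3]=16)
r[7] = 32
r[8] = 32
r[9] = 48  (first piece 3, then r[6]=32)
r[10] = 48
One optimal cutting: pieces 3 + 3 + 3 with 1 meter of scrap → €48.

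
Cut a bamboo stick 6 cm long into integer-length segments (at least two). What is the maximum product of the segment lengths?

Let g[k] be the best product for length k (with at least one cut). For each first piece i, the rest contributes max(k−i, g[k−i]).
g[2] = 1×max(1,0) = 1×1 = 1
g[3] = 1×max(2,1) = 1×2 = 2
g[4] = 2×max(2,1) = 2×2 = 4
g[5] = 2×max(3,2) = 2×3 = 6
g[6] = 3×max(3,2) = 3×3 = 9
One optimal split: 3 + 3; product 3×3 = 9.

9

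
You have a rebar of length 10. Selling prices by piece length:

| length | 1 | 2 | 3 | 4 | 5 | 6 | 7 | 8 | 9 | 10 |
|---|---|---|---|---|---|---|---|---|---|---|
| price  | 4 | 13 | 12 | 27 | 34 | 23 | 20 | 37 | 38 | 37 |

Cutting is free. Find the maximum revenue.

Consider every possible first cut. best[k] is the best of p[i]+best[k−i] over all sellable i≤k.
best[1] = 4
best[2] = 13
best[3] = 17  (first piece 1, then best[2]=13)
best[4] = 27
best[5] = 34
best[6] = 40  (first piece 2, then best[4]=27)
best[7] = 47  (first piece 2, then best[5]=34)
best[8] = 54  (first piece 4, then best[4]=27)
best[9] = 61  (first piece 4, then best[5]=34)
best[10] = 68  (first piece 5, then best[5]=34)
One optimal cutting: 5 + 5 → ₹34 + ₹34 = ₹68.

68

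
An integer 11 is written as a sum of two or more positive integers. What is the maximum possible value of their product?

Fill prod[k] for k=2..11: at each k try every first piece i and multiply by the better of (k−i) uncut or prod[k−i].
prod[2] = 1*max(1,0) = 1*1 = 1
prod[3] = 1*max(2,1) = 1*2 = 2
prod[4] = 2*max(2,1) = 2*2 = 4
prod[5] = 2*max(3,2) = 2*3 = 6
prod[6] = 3*max(3,2) = 3*3 = 9
prod[7] = 2*max(5,6) = 2*6 = 12
prod[8] = 2*max(6,9) = 2*9 = 18
prod[9] = 3*max(6,9) = 3*9 = 27
prod[10] = 2*max(8,18) = 2*18 = 36
prod[11] = 2*max(9,27) = 2*27 = 54
One optimal split: 3 + 3 + 3 + 2; product 3*3*3*2 = 54.

54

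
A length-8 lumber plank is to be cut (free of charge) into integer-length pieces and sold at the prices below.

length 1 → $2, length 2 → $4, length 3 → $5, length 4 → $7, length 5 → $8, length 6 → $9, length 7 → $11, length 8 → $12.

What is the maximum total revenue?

Let v[k] be the best obtainable value from length k. For each k, try every first piece i and keep the best of price[i] + v[k−i].
v[1] = 2
v[2] = 4  (first piece 1, then v[1]=2)
v[3] = 6  (first piece 1, then v[2]=4)
v[4] = 8  (first piece 1, then v[3]=6)
v[5] = 10  (first piece 1, then v[4]=8)
v[6] = 12  (first piece 1, then v[5]=10)
v[7] = 14  (first piece 1, then v[6]=12)
v[8] = 16  (first piece 1, then v[7]=14)
One optimal cutting: 1 + 1 + 1 + 1 + 1 + 1 + 1 + 1 → $2 + $2 + $2 + $2 + $2 + $2 + $2 + $2 = $16.

16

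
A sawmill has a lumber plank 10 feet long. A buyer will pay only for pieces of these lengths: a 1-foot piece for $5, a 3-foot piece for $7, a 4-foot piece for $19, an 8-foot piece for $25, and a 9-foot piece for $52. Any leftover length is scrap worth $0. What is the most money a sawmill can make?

Consider every possible first cut. best[k] is the best of p[i]+best[k−i] over all sellable i≤k.
best[1] = 5
best[2] = 10  (first piece 1, then best[1]=5)
best[3] = max(5+10, 7+0) = 15
best[4] = max(5+15, 7+5, 19+0) = 20
best[5] = max(5+20, 7+10, 19+5) = 25
best[6] = max(5+25, 7+15, 19+10) = 30
best[7] = max(5+30, 7+20, 19+15) = 35
best[8] = max(5+35, 7+25, 19+20, 25+0) = 40
best[9] = max(5+40, 7+30, 19+25, 25+5, 52+0) = 52
best[10] = max(5+52, 7+35, 19+30, 25+10, 52+5) = 57
One optimal cutting: 9 + 1 → $57.

57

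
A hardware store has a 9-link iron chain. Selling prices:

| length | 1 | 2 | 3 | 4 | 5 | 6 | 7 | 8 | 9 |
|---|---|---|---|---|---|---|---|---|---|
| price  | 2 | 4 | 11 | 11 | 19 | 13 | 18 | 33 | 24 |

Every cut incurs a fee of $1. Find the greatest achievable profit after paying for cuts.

34

Let v[k] be the best obtainable value from length k. For each k, try every first piece i and keep the best of price[i] + v[k−i] minus the 1 cut fee when i<k.
v[1] = 2
v[2] = 4
v[3] = 11
v[4] = 12  (first piece 1, then v[3]=11)
v[5] = 19
v[6] = 21  (first piece 3, then v[3]=11)
v[7] = 22  (first piece 1, then v[6]=21)
v[8] = 33
v[9] = 34  (first piece 1, then v[8]=33)
One optimal plan: pieces 8 + 1 (1 cut) → $35 − $1 = $34.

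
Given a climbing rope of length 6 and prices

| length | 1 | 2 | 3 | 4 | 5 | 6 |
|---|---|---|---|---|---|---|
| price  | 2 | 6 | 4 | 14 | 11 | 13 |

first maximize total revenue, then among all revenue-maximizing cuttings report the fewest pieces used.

Let r[k] be the best obtainable value from length k. For each k, try every first piece i and keep the best of price[i] + r[k−i].
r[1] = 2
r[2] = max(2+2, 6+0) = 6
r[3] = max(2+6, 6+2, 4+0) = 8
r[4] = max(2+8, 6+6, 4+2, 14+0) = 14
r[5] = max(2+14, 6+8, 4+6, 14+2, 11+0) = 16
r[6] = max(2+16, 6+14, 4+8, 14+6, 11+2, 13+0) = 20
Maximum revenue is €20.
Now minimize piece count subject to staying optimal: for each k, pieces[k] = 1 + min over i with p[i]+r[k−i]=r[k] of pieces[k−i].
pieces[3] = 2
pieces[4] = 1
pieces[5] = 2
pieces[6] = 2

2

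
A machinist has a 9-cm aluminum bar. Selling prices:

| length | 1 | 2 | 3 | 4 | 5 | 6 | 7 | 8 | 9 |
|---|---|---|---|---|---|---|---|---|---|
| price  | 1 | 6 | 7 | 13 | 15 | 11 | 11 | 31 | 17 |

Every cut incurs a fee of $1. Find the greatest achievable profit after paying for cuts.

Consider every possible first cut. v[k] is the best of p[i]+v[k−i] over all sellable i≤k, charging 1 whenever i<k.
v[1] = 1
v[2] = max(1+1-1, 6+0) = 6
v[3] = max(1+6-1, 6+1-1, 7+0) = 7
v[4] = max(1+7-1, 6+6-1, 7+1-1, 13+0) = 13
v[5] = max(1+13-1, 6+7-1, 7+6-1, 13+1-1, 15+0) = 15
v[6] = max(1+15-1, 6+13-1, 7+7-1, 13+6-1, 15+1-1, 11+0) = 18
v[7] = max(1+18-1, 6+15-1, 7+13-1, …, 11+1-1, 11+0) = 20
v[8] = max(1+20-1, 6+18-1, 7+15-1, …, 11+1-1, 31+0) = 31
v[9] = max(1+31-1, 6+20-1, 7+18-1, …, 31+1-1, 17+0) = 31
One optimal plan: pieces 8 + 1 (1 cut) → $32 − $1 = $31.

31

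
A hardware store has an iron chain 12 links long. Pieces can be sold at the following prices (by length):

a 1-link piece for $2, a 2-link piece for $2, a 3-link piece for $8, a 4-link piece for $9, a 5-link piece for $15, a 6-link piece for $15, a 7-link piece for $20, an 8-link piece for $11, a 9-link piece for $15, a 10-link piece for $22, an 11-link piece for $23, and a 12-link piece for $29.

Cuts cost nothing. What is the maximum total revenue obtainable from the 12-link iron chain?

35

Let r[k] be the best obtainable value from length k. For each k, try every first piece i and keep the best of price[i] + r[k−i].
r[1] = 2
r[2] = 4  (first piece 1, then r[1]=2)
r[3] = 8
r[4] = 10  (first piece 1, then r[3]=8)
r[5] = 15
r[6] = 17  (first piece 1, then r[5]=15)
r[7] = 20
r[8] = 23  (first piece 3, then r[5]=15)
r[9] = 25  (first piece 1, then r[8]=23)
r[10] = 30  (first piece 5, then r[5]=15)
r[11] = 32  (first piece 1, then r[10]=30)
r[12] = 35  (first piece 5, then r[7]=20)
One optimal cutting: 7 + 5 → $20 + $15 = $35.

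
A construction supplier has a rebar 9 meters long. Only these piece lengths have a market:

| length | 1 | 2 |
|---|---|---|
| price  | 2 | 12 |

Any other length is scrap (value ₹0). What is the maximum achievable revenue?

Let r[k] be the best obtainable value from length k. For each k, try every first piece i and keep the best of price[i] + r[k−i].
r[1] = 2
r[2] = max(2+2, 12+0) = 12
r[3] = max(2+12, 12+2) = 14
r[4] = max(2+14, 12+12) = 24
r[5] = max(2+24, 12+14) = 26
r[6] = max(2+26, 12+24) = 36
r[7] = max(2+36, 12+26) = 38
r[8] = max(2+38, 12+36) = 48
r[9] = max(2+48, 12+38) = 50
One optimal cutting: 2 + 2 + 2 + 2 + 1 → ₹50.

50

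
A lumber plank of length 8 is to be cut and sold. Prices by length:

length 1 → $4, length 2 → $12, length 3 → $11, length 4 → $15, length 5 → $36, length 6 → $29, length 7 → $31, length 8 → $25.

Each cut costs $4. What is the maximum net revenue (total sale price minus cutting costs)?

44

Consider every possible first cut. r[k] is the best of p[i]+r[k−i] over all sellable i≤k, charging 4 whenever i<k.
r[1] = 4
r[2] = 12
r[3] = 12  (first piece 1, then r[2]=12)
r[4] = 20  (first piece 2, then r[2]=12)
r[5] = 36
r[6] = 36  (first piece 1, then r[5]=36)
r[7] = 44  (first piece 2, then r[5]=36)
r[8] = 44  (first piece 1, then r[7]=44)
One optimal plan: pieces 5 + 2 + 1 (2 cuts) → $52 − $8 = $44.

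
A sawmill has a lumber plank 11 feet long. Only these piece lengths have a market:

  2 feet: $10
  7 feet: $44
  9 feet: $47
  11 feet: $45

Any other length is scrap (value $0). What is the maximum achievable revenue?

Let f[k] be the best obtainable value from length k. For each k, try every first piece i and keep the best of price[i] + f[k−i].
f[1] = 0
f[2] = 10
f[3] = 10
f[4] = 20  (first piece 2, then f[2]=10)
f[5] = 20
f[6] = 30  (first piece 2, then f[4]=20)
f[7] = 44
f[8] = 44
f[9] = 54  (first piece 2, then f[7]=44)
f[10] = 54
f[11] = 64  (first piece 2, then f[9]=54)
One optimal cutting: 7 + 2 + 2 → $64.

64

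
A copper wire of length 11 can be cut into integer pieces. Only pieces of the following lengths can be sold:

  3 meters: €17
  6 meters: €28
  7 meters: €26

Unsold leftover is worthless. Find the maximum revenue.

51

Let best[k] be the best obtainable value from length k. For each k, try every first piece i and keep the best of price[i] + best[k−i].
best[1] = 0
best[2] = 0
best[3] = 17
best[4] = 17
best[5] = 17
best[6] = 34  (first piece 3, then best[3]=17)
best[7] = 34
best[8] = 34
best[9] = 51  (first piece 3, then best[6]=34)
best[10] = 51
best[11] = 51
One optimal cutting: pieces 3 + 3 + 3 with 2 meters of scrap → €51.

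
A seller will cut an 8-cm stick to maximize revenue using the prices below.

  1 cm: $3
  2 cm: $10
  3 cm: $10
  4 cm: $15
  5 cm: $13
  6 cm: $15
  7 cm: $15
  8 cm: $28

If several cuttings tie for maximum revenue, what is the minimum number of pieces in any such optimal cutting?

Build r[k] bottom-up: r[k] = max over allowed piece i of (p[i] + r[k−i]).
r[1] = 3
r[2] = 10
r[3] = 13  (first piece 1, then r[2]=10)
r[4] = 20  (first piece 2, then r[2]=10)
r[5] = 23  (first piece 1, then r[4]=20)
r[6] = 30  (first piece 2, then r[4]=20)
r[7] = 33  (first piece 1, then r[6]=30)
r[8] = 40  (first piece 2, then r[6]=30)
Maximum revenue is $40.
Now minimize piece count subject to staying optimal: for each k, pieces[k] = 1 + min over i with p[i]+r[k−i]=r[k] of pieces[k−i].
pieces[5] = 3
pieces[6] = 3
pieces[7] = 4
pieces[8] = 4

4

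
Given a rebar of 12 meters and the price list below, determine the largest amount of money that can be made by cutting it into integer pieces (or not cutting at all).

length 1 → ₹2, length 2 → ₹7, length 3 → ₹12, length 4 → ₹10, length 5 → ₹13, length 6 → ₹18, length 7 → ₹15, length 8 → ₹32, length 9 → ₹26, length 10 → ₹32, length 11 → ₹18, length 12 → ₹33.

Consider every possible first cut. best[k] is the best of p[i]+best[k−i] over all sellable i≤k.
best[1] = 2
best[2] = 7
best[3] = 12
best[4] = 14  (first piece 1, then best[3]=12)
best[5] = 19  (first piece 2, then best[3]=12)
best[6] = 24  (first piece 3, then best[3]=12)
best[7] = 26  (first piece 1, then best[6]=24)
best[8] = 32
best[9] = 36  (first piece 3, then best[6]=24)
best[10] = 39  (first piece 2, then best[8]=32)
best[11] = 44  (first piece 3, then best[8]=32)
best[12] = 48  (first piece 3, then best[9]=36)
One optimal cutting: 3 + 3 + 3 + 3 → ₹12 + ₹12 + ₹12 + ₹12 = ₹48.

48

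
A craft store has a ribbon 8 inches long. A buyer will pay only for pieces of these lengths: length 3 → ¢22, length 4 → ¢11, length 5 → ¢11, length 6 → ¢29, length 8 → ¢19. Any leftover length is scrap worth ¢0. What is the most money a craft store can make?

Let f[k] be the best obtainable value from length k. For each k, try every first piece i and keep the best of price[i] + f[k−i].
f[1] = 0
f[2] = 0
f[3] = 22
f[4] = max(22+0, 11+0) = 22
f[5] = max(22+0, 11+0, 11+0) = 22
f[6] = max(22+22, 11+0, 11+0, 29+0) = 44
f[7] = max(22+22, 11+22, 11+0, 29+0) = 44
f[8] = max(22+22, 11+22, 11+22, 29+0, 19+0) = 44
One optimal cutting: pieces 3 + 3 with 2 inches of scrap → ¢44.

44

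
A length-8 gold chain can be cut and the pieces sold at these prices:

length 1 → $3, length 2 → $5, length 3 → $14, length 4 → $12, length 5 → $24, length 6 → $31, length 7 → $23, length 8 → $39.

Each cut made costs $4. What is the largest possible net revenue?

Let v[k] be the best obtainable value from length k. For each k, try every first piece i and keep the best of price[i] + v[k−i] minus the 4 cut fee when i<k.
v[1] = 3
v[2] = 5
v[3] = 14
v[4] = 13  (first piece 1, then v[3]=14)
v[5] = 24
v[6] = 31
v[7] = 30  (first piece 1, then v[6]=31)
v[8] = 39
Best is to make no cuts and sell whole for $39.

39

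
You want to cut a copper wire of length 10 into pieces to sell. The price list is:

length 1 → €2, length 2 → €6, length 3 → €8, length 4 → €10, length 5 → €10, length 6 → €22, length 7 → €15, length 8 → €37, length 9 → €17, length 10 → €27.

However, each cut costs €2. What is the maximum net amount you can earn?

Consider every possible first cut. net[k] is the best of p[i]+net[k−i] over all sellable i≤k, charging 2 whenever i<k.
net[1] = 2
net[2] = max(2+2-2, 6+0) = 6
net[3] = max(2+6-2, 6+2-2, 8+0) = 8
net[4] = max(2+8-2, 6+6-2, 8+2-2, 10+0) = 10
net[5] = max(2+10-2, 6+8-2, 8+6-2, 10+2-2, 10+0) = 12
net[6] = max(2+12-2, 6+10-2, 8+8-2, 10+6-2, 10+2-2, 22+0) = 22
net[7] = max(2+22-2, 6+12-2, 8+10-2, …, 22+2-2, 15+0) = 22
net[8] = max(2+22-2, 6+22-2, 8+12-2, …, 15+2-2, 37+0) = 37
net[9] = max(2+37-2, 6+22-2, 8+22-2, …, 37+2-2, 17+0) = 37
net[10] = max(2+37-2, 6+37-2, 8+22-2, …, 17+2-2, 27+0) = 41
One optimal plan: pieces 8 + 2 (1 cut) → €43 − €2 = €41.

41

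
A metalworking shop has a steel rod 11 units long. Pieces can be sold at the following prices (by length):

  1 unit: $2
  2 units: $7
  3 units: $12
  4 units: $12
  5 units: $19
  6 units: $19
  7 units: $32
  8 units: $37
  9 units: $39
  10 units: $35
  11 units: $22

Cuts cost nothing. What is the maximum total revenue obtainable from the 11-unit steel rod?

Let r[k] be the best obtainable value from length k. For each k, try every first piece i and keep the best of price[i] + r[k−i].
r[1] = 2
r[2] = max(2+2, 7+0) = 7
r[3] = max(2+7, 7+2, 12+0) = 12
r[4] = max(2+12, 7+7, 12+2, 12+0) = 14
r[5] = max(2+14, 7+12, 12+7, 12+2, 19+0) = 19
r[6] = max(2+19, 7+14, 12+12, 12+7, 19+2, 19+0) = 24
r[7] = max(2+24, 7+19, 12+14, …, 19+2, 32+0) = 32
r[8] = max(2+32, 7+24, 12+19, …, 32+2, 37+0) = 37
r[9] = max(2+37, 7+32, 12+24, …, 37+2, 39+0) = 39
r[10] = max(2+39, 7+37, 12+32, …, 39+2, 35+0) = 44
r[11] = max(2+44, 7+39, 12+37, …, 35+2, 22+0) = 49
One optimal cutting: 8 + 3 → $37 + $12 = $49.

49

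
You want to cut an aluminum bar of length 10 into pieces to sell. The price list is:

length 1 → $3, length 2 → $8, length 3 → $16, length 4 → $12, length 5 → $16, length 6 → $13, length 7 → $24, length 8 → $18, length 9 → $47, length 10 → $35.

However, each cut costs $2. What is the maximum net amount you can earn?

Build net[k] bottom-up: net[k] = max over allowed piece i of (p[i] + net[k−i]) − 2 per cut.
net[1] = 3
net[2] = 8
net[3] = 16
net[4] = 17  (first piece 1, then net[3]=16)
net[5] = 22  (first piece 2, then net[3]=16)
net[6] = 30  (first piece 3, then net[3]=16)
net[7] = 31  (first piece 1, then net[6]=30)
net[8] = 36  (first piece 2, then net[6]=30)
net[9] = 47
net[10] = 48  (first piece 1, then net[9]=47)
One optimal plan: pieces 9 + 1 (1 cut) → $50 − $2 = $48.

48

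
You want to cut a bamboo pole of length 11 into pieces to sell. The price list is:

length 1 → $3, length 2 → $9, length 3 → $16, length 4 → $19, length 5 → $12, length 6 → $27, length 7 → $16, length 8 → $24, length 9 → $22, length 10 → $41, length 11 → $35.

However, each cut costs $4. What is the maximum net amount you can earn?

Build v[k] bottom-up: v[k] = max over allowed piece i of (p[i] + v[k−i]) − 4 per cut.
v[1] = 3
v[2] = max(3+3-4, 9+0) = 9
v[3] = max(3+9-4, 9+3-4, 16+0) = 16
v[4] = max(3+16-4, 9+9-4, 16+3-4, 19+0) = 19
v[5] = max(3+19-4, 9+16-4, 16+9-4, 19+3-4, 12+0) = 21
v[6] = max(3+21-4, 9+19-4, 16+16-4, 19+9-4, 12+3-4, 27+0) = 28
v[7] = max(3+28-4, 9+21-4, 16+19-4, …, 27+3-4, 16+0) = 31
v[8] = max(3+31-4, 9+28-4, 16+21-4, …, 16+3-4, 24+0) = 34
v[9] = max(3+34-4, 9+31-4, 16+28-4, …, 24+3-4, 22+0) = 40
v[10] = max(3+40-4, 9+34-4, 16+31-4, …, 22+3-4, 41+0) = 43
v[11] = max(3+43-4, 9+40-4, 16+34-4, …, 41+3-4, 35+0) = 46
One optimal plan: pieces 4 + 4 + 3 (2 cuts) → $54 − $8 = $46.

46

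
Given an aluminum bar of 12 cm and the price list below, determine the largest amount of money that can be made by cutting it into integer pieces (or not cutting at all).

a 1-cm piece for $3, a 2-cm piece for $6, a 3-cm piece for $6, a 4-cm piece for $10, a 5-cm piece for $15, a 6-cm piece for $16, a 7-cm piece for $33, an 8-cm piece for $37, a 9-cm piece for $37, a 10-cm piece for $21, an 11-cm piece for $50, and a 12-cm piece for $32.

53

Consider every possible first cut. r[k] is the best of p[i]+r[k−i] over all sellable i≤k.
r[1] = 3
r[2] = 6  (first piece 1, then r[1]=3)
r[3] = 9  (first piece 1, then r[2]=6)
r[4] = 12  (first piece 1, then r[3]=9)
r[5] = 15  (first piece 1, then r[4]=12)
r[6] = 18  (first piece 1, then r[5]=15)
r[7] = 33
r[8] = 37
r[9] = 40  (first piece 1, then r[8]=37)
r[10] = 43  (first piece 1, then r[9]=40)
r[11] = 50
r[12] = 53  (first piece 1, then r[11]=50)
One optimal cutting: 11 + 1 → $50 + $3 = $53.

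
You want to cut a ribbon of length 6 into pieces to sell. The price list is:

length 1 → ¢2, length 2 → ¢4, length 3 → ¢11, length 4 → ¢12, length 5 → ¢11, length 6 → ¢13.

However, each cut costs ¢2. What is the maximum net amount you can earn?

20

Let net[k] be the best obtainable value from length k. For each k, try every first piece i and keep the best of price[i] + net[k−i] minus the 2 cut fee when i<k.
net[1] = 2
net[2] = 4
net[3] = 11
net[4] = 12
net[5] = 13  (first piece 2, then net[3]=11)
net[6] = 20  (first piece 3, then net[3]=11)
One optimal plan: pieces 3 + 3 (1 cut) → ¢22 − ¢2 = ¢20.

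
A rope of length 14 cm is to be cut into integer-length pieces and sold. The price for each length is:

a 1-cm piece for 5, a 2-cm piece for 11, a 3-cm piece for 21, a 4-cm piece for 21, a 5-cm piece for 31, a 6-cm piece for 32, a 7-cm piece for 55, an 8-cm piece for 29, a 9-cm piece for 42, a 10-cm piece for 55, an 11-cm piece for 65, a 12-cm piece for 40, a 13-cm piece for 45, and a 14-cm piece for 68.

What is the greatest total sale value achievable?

110

Consider every possible first cut. r[k] is the best of p[i]+r[k−i] over all sellable i≤k.
r[1] = 5
r[2] = 11
r[3] = 21
r[4] = 26  (first piece 1, then r[3]=21)
r[5] = 32  (first piece 2, then r[3]=21)
r[6] = 42  (first piece 3, then r[3]=21)
r[7] = 55
r[8] = 60  (first piece 1, then r[7]=55)
r[9] = 66  (first piece 2, then r[7]=55)
r[10] = 76  (first piece 3, then r[7]=55)
r[11] = 81  (first piece 1, then r[10]=76)
r[12] = 87  (first piece 2, then r[10]=76)
r[13] = 97  (first piece 3, then r[10]=76)
r[14] = 110  (first piece 7, then r[7]=55)
One optimal cutting: 7 + 7 → 55 + 55 = 110.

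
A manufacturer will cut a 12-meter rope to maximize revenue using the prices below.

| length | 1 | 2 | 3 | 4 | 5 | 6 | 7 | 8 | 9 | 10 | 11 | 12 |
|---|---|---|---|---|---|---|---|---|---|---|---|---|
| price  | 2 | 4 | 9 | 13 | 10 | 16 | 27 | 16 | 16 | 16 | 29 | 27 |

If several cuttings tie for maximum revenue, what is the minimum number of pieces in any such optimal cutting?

Let r[k] be the best obtainable value from length k. For each k, try every first piece i and keep the best of price[i] + r[k−i].
r[1] = 2
r[2] = max(2+2, 4+0) = 4
r[3] = max(2+4, 4+2, 9+0) = 9
r[4] = max(2+9, 4+4, 9+2, 13+0) = 13
r[5] = max(2+13, 4+9, 9+4, 13+2, 10+0) = 15
r[6] = max(2+15, 4+13, 9+9, 13+4, 10+2, 16+0) = 18
r[7] = max(2+18, 4+15, 9+13, …, 16+2, 27+0) = 27
r[8] = max(2+27, 4+18, 9+15, …, 27+2, 16+0) = 29
r[9] = max(2+29, 4+27, 9+18, …, 16+2, 16+0) = 31
r[10] = max(2+31, 4+29, 9+27, …, 16+2, 16+0) = 36
r[11] = max(2+36, 4+31, 9+29, …, 16+2, 29+0) = 40
r[12] = max(2+40, 4+36, 9+31, …, 29+2, 27+0) = 42
Maximum revenue is $42.
Now minimize piece count subject to staying optimal: for each k, pieces[k] = 1 + min over i with p[i]+r[k−i]=r[k] of pieces[k−i].
pieces[9] = 2
pieces[10] = 2
pieces[11] = 2
pieces[12] = 3

3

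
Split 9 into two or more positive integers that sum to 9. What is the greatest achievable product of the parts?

Define m[k] = max over 1≤i<k of i · max(k−i, m[k−i]); the inner max lets the remainder stay uncut if that's better.
m[2] = 1×max(1,0) = 1×1 = 1
m[3] = 1×max(2,1) = 1×2 = 2
m[4] = 2×max(2,1) = 2×2 = 4
m[5] = 2×max(3,2) = 2×3 = 6
m[6] = 3×max(3,2) = 3×3 = 9
m[7] = 2×max(5,6) = 2×6 = 12
m[8] = 2×max(6,9) = 2×9 = 18
m[9] = 3×max(6,9) = 3×9 = 27
One optimal split: 3 + 3 + 3; product 3×3×3 = 27.

27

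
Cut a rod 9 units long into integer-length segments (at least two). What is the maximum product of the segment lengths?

27

Define f[k] = max over 1≤i<k of i · max(k−i, f[k−i]); the inner max lets the remainder stay uncut if that's better.
f[2] = 1*max(1,0) = 1*1 = 1
f[3] = max(1*2, 2*1) = 2
f[4] = max(1*3, 2*2, 3*1) = 4
f[5] = max(1*4, 2*3, 3*2, 4*1) = 6
f[6] = max(1*6, 2*4, 3*3, 4*2, 5*1) = 9
f[7] = max(1*9, 2*6, 3*4, 4*3, 5*2, 6*1) = 12
f[8] = max(1*12, 2*9, 3*6, …, 6*2, 7*1) = 18
f[9] = max(1*18, 2*12, 3*9, …, 7*2, 8*1) = 27
One optimal split: 3 + 3 + 3; product 3*3*3 = 27.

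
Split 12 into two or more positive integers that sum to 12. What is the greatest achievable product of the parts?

81

Fill m[k] for k=2..12: at each k try every first piece i and multiply by the better of (k−i) uncut or m[k−i].
m[2] = 1×max(1,0) = 1×1 = 1
m[3] = 1×max(2,1) = 1×2 = 2
m[4] = 2×max(2,1) = 2×2 = 4
m[5] = 2×max(3,2) = 2×3 = 6
m[6] = 3×max(3,2) = 3×3 = 9
m[7] = 2×max(5,6) = 2×6 = 12
m[8] = 2×max(6,9) = 2×9 = 18
m[9] = 3×max(6,9) = 3×9 = 27
m[10] = 2×max(8,18) = 2×18 = 36
m[11] = 2×max(9,27) = 2×27 = 54
m[12] = 3×max(9,27) = 3×27 = 81
One optimal split: 3 + 3 + 3 + 3; product 3×3×3×3 = 81.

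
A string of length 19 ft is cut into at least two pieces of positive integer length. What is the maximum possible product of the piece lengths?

972

Define P[k] = max over 1≤i<k of i · max(k−i, P[k−i]); the inner max lets the remainder stay uncut if that's better.
P[2] = 1×max(1,0) = 1×1 = 1
P[3] = 1×max(2,1) = 1×2 = 2
P[4] = 2×max(2,1) = 2×2 = 4
P[5] = 2×max(3,2) = 2×3 = 6
P[6] = 3×max(3,2) = 3×3 = 9
P[7] = 2×max(5,6) = 2×6 = 12
P[8] = 2×max(6,9) = 2×9 = 18
P[9] = 3×max(6,9) = 3×9 = 27
P[10] = 2×max(8,18) = 2×18 = 36
P[11] = 2×max(9,27) = 2×27 = 54
P[12] = 3×max(9,27) = 3×27 = 81
P[13] = 2×max(11,54) = 2×54 = 108
P[14] = 2×max(12,81) = 2×81 = 162
P[15] = 3×max(12,81) = 3×81 = 243
P[16] = 2×max(14,162) = 2×162 = 324
P[17] = 2×max(15,243) = 2×243 = 486
P[18] = 3×max(15,243) = 3×243 = 729
P[19] = 2×max(17,486) = 2×486 = 972
One optimal split: 3 + 3 + 3 + 3 + 3 + 2 + 2; product 3×3×3×3×3×2×2 = 972.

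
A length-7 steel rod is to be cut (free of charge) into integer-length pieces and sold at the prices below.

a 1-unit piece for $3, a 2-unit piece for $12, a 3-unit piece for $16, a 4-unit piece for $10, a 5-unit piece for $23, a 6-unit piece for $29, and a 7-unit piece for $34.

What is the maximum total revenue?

40

Let r[k] be the best obtainable value from length k. For each k, try every first piece i and keep the best of price[i] + r[k−i].
r[1] = 3
r[2] = max(3+3, 12+0) = 12
r[3] = max(3+12, 12+3, 16+0) = 16
r[4] = max(3+16, 12+12, 16+3, 10+0) = 24
r[5] = max(3+24, 12+16, 16+12, 10+3, 23+0) = 28
r[6] = max(3+28, 12+24, 16+16, 10+12, 23+3, 29+0) = 36
r[7] = max(3+36, 12+28, 16+24, …, 29+3, 34+0) = 40
One optimal cutting: 3 + 2 + 2 → $16 + $12 + $12 = $40.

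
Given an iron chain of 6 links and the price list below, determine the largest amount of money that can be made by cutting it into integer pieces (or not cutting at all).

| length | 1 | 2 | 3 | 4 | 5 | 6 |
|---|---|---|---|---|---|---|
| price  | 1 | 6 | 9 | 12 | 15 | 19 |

Let r[k] be the best obtainable value from length k. For each k, try every first piece i and keep the best of price[i] + r[k−i].
r[1] = 1
r[2] = max(1+1, 6+0) = 6
r[3] = max(1+6, 6+1, 9+0) = 9
r[4] = max(1+9, 6+6, 9+1, 12+0) = 12
r[5] = max(1+12, 6+9, 9+6, 12+1, 15+0) = 15
r[6] = max(1+15, 6+12, 9+9, 12+6, 15+1, 19+0) = 19
Best is to sell the whole 6-link piece uncut for $19.

19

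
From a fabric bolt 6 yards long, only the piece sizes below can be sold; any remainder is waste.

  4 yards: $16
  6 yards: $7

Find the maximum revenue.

16

Consider every possible first cut. best[k] is the best of p[i]+best[k−i] over all sellable i≤k.
best[1] = 0
best[2] = 0
best[3] = 0
best[4] = 16
best[5] = 16
best[6] = 16
One optimal cutting: pieces 4 with 2 yards of scrap → $16.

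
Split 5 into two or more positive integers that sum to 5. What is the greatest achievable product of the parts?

6

Define prod[k] = max over 1≤i<k of i · max(k−i, prod[k−i]); the inner max lets the remainder stay uncut if that's better.
prod[2] = 1·max(1,0) = 1·1 = 1
prod[3] = max(1·2, 2·1) = 2
prod[4] = max(1·3, 2·2, 3·1) = 4
prod[5] = max(1·4, 2·3, 3·2, 4·1) = 6
One optimal split: 3 + 2; product 3·2 = 6.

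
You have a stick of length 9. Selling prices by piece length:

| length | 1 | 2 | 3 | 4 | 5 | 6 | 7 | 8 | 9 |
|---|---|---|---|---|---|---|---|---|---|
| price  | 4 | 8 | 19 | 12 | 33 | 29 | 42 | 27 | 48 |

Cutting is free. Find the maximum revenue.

Consider every possible first cut. R[k] is the best of p[i]+R[k−i] over all sellable i≤k.
R[1] = 4
R[2] = max(4+4, 8+0) = 8
R[3] = max(4+8, 8+4, 19+0) = 19
R[4] = max(4+19, 8+8, 19+4, 12+0) = 23
R[5] = max(4+23, 8+19, 19+8, 12+4, 33+0) = 33
R[6] = max(4+33, 8+23, 19+19, 12+8, 33+4, 29+0) = 38
R[7] = max(4+38, 8+33, 19+23, …, 29+4, 42+0) = 42
R[8] = max(4+42, 8+38, 19+33, …, 42+4, 27+0) = 52
R[9] = max(4+52, 8+42, 19+38, …, 27+4, 48+0) = 57
One optimal cutting: 3 + 3 + 3 → 19 + 19 + 19 = 57.

57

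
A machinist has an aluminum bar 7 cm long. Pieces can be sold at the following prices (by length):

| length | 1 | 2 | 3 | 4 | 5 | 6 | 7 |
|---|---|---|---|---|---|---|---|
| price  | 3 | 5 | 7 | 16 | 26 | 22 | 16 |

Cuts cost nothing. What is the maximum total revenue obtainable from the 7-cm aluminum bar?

32

Let r[k] be the best obtainable value from length k. For each k, try every first piece i and keep the best of price[i] + r[k−i].
r[1] = 3
r[2] = max(3+3, 5+0) = 6
r[3] = max(3+6, 5+3, 7+0) = 9
r[4] = max(3+9, 5+6, 7+3, 16+0) = 16
r[5] = max(3+16, 5+9, 7+6, 16+3, 26+0) = 26
r[6] = max(3+26, 5+16, 7+9, 16+6, 26+3, 22+0) = 29
r[7] = max(3+29, 5+26, 7+16, …, 22+3, 16+0) = 32
One optimal cutting: 5 + 1 + 1 → $26 + $3 + $3 = $32.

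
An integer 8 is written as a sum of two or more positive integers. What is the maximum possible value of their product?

18

Fill f[k] for k=2..8: at each k try every first piece i and multiply by the better of (k−i) uncut or f[k−i].
f[2] = 1*max(1,0) = 1*1 = 1
f[3] = max(1*2, 2*1) = 2
f[4] = max(1*3, 2*2, 3*1) = 4
f[5] = max(1*4, 2*3, 3*2, 4*1) = 6
f[6] = max(1*6, 2*4, 3*3, 4*2, 5*1) = 9
f[7] = max(1*9, 2*6, 3*4, 4*3, 5*2, 6*1) = 12
f[8] = max(1*12, 2*9, 3*6, …, 6*2, 7*1) = 18
One optimal split: 3 + 3 + 2; product 3*3*2 = 18.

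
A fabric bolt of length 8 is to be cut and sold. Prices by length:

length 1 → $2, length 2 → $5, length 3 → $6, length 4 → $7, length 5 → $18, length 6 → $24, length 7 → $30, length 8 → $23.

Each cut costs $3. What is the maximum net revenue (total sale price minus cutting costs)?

29

Consider every possible first cut. r[k] is the best of p[i]+r[k−i] over all sellable i≤k, charging 3 whenever i<k.
r[1] = 2
r[2] = 5
r[3] = 6
r[4] = 7  (first piece 2, then r[2]=5)
r[5] = 18
r[6] = 24
r[7] = 30
r[8] = 29  (first piece 1, then r[7]=30)
One optimal plan: pieces 7 + 1 (1 cut) → $32 − $3 = $29.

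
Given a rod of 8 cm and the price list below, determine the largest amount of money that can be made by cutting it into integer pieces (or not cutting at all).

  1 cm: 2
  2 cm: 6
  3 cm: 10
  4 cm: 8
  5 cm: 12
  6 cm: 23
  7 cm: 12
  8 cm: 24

Let best[k] be the best obtainable value from length k. For each k, try every first piece i and keep the best of price[i] + best[k−i].
best[1] = 2
best[2] = 6
best[3] = 10
best[4] = 12  (first piece 1, then best[3]=10)
best[5] = 16  (first piece 2, then best[3]=10)
best[6] = 23
best[7] = 25  (first piece 1, then best[6]=23)
best[8] = 29  (first piece 2, then best[6]=23)
One optimal cutting: 6 + 2 → 23 + 6 = 29.

29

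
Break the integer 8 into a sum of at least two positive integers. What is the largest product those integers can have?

18

Fill g[k] for k=2..8: at each k try every first piece i and multiply by the better of (k−i) uncut or g[k−i].
g[2] = 1×max(1,0) = 1×1 = 1
g[3] = 1×max(2,1) = 1×2 = 2
g[4] = 2×max(2,1) = 2×2 = 4
g[5] = 2×max(3,2) = 2×3 = 6
g[6] = 3×max(3,2) = 3×3 = 9
g[7] = 2×max(5,6) = 2×6 = 12
g[8] = 2×max(6,9) = 2×9 = 18
One optimal split: 3 + 3 + 2; product 3×3×2 = 18.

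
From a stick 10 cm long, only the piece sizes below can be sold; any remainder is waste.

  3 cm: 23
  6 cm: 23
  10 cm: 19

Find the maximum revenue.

69

Let r[k] be the best obtainable value from length k. For each k, try every first piece i and keep the best of price[i] + r[k−i].
r[1] = 0
r[2] = 0
r[3] = 23
r[4] = 23
r[5] = 23
r[6] = max(23+23, 23+0) = 46
r[7] = max(23+23, 23+0) = 46
r[8] = max(23+23, 23+0) = 46
r[9] = max(23+46, 23+23) = 69
r[10] = max(23+46, 23+23, 19+0) = 69
One optimal cutting: pieces 3 + 3 + 3 with 1 cm of scrap → 69.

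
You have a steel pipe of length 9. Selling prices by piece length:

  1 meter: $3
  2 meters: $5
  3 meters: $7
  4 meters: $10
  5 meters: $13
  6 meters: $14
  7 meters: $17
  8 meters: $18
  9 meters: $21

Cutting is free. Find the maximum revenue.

Let best[k] be the best obtainable value from length k. For each k, try every first piece i and keep the best of price[i] + best[k−i].
best[1] = 3
best[2] = 6  (first piece 1, then best[1]=3)
best[3] = 9  (first piece 1, then best[2]=6)
best[4] = 12  (first piece 1, then best[3]=9)
best[5] = 15  (first piece 1, then best[4]=12)
best[6] = 18  (first piece 1, then best[5]=15)
best[7] = 21  (first piece 1, then best[6]=18)
best[8] = 24  (first piece 1, then best[7]=21)
best[9] = 27  (first piece 1, then best[8]=24)
One optimal cutting: 1 + 1 + 1 + 1 + 1 + 1 + 1 + 1 + 1 → $3 + $3 + $3 + $3 + $3 + $3 + $3 + $3 + $3 = $27.

27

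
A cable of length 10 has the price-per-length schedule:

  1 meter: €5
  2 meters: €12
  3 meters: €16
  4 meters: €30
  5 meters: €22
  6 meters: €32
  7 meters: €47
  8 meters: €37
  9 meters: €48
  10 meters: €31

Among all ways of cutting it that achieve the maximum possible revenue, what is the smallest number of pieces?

Consider every possible first cut. r[k] is the best of p[i]+r[k−i] over all sellable i≤k.
r[1] = 5
r[2] = 12
r[3] = 17  (first piece 1, then r[2]=12)
r[4] = 30
r[5] = 35  (first piece 1, then r[4]=30)
r[6] = 42  (first piece 2, then r[4]=30)
r[7] = 47  (first piece 1, then r[6]=42)
r[8] = 60  (first piece 4, then r[4]=30)
r[9] = 65  (first piece 1, then r[8]=60)
r[10] = 72  (first piece 2, then r[8]=60)
Maximum revenue is €72.
Now minimize piece count subject to staying optimal: for each k, pieces[k] = 1 + min over i with p[i]+r[k−i]=r[k] of pieces[k−i].
pieces[7] = 1
pieces[8] = 2
pieces[9] = 3
pieces[10] = 3

3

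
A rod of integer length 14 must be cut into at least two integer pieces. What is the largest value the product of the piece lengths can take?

Let prod[k] be the best product for length k (with at least one cut). For each first piece i, the rest contributes max(k−i, prod[k−i]).
prod[2] = 1×max(1,0) = 1×1 = 1
prod[3] = 1×max(2,1) = 1×2 = 2
prod[4] = 2×max(2,1) = 2×2 = 4
prod[5] = 2×max(3,2) = 2×3 = 6
prod[6] = 3×max(3,2) = 3×3 = 9
prod[7] = 2×max(5,6) = 2×6 = 12
prod[8] = 2×max(6,9) = 2×9 = 18
prod[9] = 3×max(6,9) = 3×9 = 27
prod[10] = 2×max(8,18) = 2×18 = 36
prod[11] = 2×max(9,27) = 2×27 = 54
prod[12] = 3×max(9,27) = 3×27 = 81
prod[13] = 2×max(11,54) = 2×54 = 108
prod[14] = 2×max(12,81) = 2×81 = 162
One optimal split: 3 + 3 + 3 + 3 + 2; product 3×3×3×3×2 = 162.

162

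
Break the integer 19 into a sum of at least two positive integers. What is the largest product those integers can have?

Fill g[k] for k=2..19: at each k try every first piece i and multiply by the better of (k−i) uncut or g[k−i].
Small cases: g[2]=1, g[3]=2, g[4]=4, g[5]=6, g[6]=9, g[7]=12, g[8]=18, g[9]=27, g[10]=36, g[11]=54, g[12]=81, g[13]=108, g[14]=162.
g[15] = 3×max(12,81) = 3×81 = 243
g[16] = 2×max(14,162) = 2×162 = 324
g[17] = 2×max(15,243) = 2×243 = 486
g[18] = 3×max(15,243) = 3×243 = 729
g[19] = 2×max(17,486) = 2×486 = 972
One optimal split: 3 + 3 + 3 + 3 + 3 + 2 + 2; product 3×3×3×3×3×2×2 = 972.

972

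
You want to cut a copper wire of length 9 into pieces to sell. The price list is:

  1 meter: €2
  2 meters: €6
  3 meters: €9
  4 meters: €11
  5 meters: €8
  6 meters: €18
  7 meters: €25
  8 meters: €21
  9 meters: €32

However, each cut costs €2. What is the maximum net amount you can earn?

32

Consider every possible first cut. r[k] is the best of p[i]+r[k−i] over all sellable i≤k, charging 2 whenever i<k.
r[1] = 2
r[2] = max(2+2-2, 6+0) = 6
r[3] = max(2+6-2, 6+2-2, 9+0) = 9
r[4] = max(2+9-2, 6+6-2, 9+2-2, 11+0) = 11
r[5] = max(2+11-2, 6+9-2, 9+6-2, 11+2-2, 8+0) = 13
r[6] = max(2+13-2, 6+11-2, 9+9-2, 11+6-2, 8+2-2, 18+0) = 18
r[7] = max(2+18-2, 6+13-2, 9+11-2, …, 18+2-2, 25+0) = 25
r[8] = max(2+25-2, 6+18-2, 9+13-2, …, 25+2-2, 21+0) = 25
r[9] = max(2+25-2, 6+25-2, 9+18-2, …, 21+2-2, 32+0) = 32
Best is to make no cuts and sell whole for €32.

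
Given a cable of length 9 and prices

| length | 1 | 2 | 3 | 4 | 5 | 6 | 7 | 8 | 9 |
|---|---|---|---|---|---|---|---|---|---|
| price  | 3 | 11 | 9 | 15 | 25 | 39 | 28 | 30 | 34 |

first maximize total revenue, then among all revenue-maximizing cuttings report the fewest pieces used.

Consider every possible first cut. r[k] is the best of p[i]+r[k−i] over all sellable i≤k.
r[1] = 3
r[2] = 11
r[3] = 14  (first piece 1, then r[2]=11)
r[4] = 22  (first piece 2, then r[2]=11)
r[5] = 25  (first piece 1, then r[4]=22)
r[6] = 39
r[7] = 42  (first piece 1, then r[6]=39)
r[8] = 50  (first piece 2, then r[6]=39)
r[9] = 53  (first piece 1, then r[8]=50)
Maximum revenue is $53.
Now minimize piece count subject to staying optimal: for each k, pieces[k] = 1 + min over i with p[i]+r[k−i]=r[k] of pieces[k−i].
pieces[6] = 1
pieces[7] = 2
pieces[8] = 2
pieces[9] = 3

3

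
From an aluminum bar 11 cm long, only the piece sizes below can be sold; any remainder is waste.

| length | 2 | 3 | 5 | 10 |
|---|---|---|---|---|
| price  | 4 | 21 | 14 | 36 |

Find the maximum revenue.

Build r[k] bottom-up: r[k] = max over allowed piece i of (p[i] + r[k−i]).
r[1] = 0
r[2] = 4
r[3] = 21
r[4] = 21
r[5] = 25  (first piece 2, then r[3]=21)
r[6] = 42  (first piece 3, then r[3]=21)
r[7] = 42
r[8] = 46  (first piece 2, then r[6]=42)
r[9] = 63  (first piece 3, then r[6]=42)
r[10] = 63
r[11] = 67  (first piece 2, then r[9]=63)
One optimal cutting: 3 + 3 + 3 + 2 → $67.

67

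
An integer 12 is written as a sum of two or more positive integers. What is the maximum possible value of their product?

81

Define P[k] = max over 1≤i<k of i · max(k−i, P[k−i]); the inner max lets the remainder stay uncut if that's better.
P[2] = 1·max(1,0) = 1·1 = 1
P[3] = 1·max(2,1) = 1·2 = 2
P[4] = 2·max(2,1) = 2·2 = 4
P[5] = 2·max(3,2) = 2·3 = 6
P[6] = 3·max(3,2) = 3·3 = 9
P[7] = 2·max(5,6) = 2·6 = 12
P[8] = 2·max(6,9) = 2·9 = 18
P[9] = 3·max(6,9) = 3·9 = 27
P[10] = 2·max(8,18) = 2·18 = 36
P[11] = 2·max(9,27) = 2·27 = 54
P[12] = 3·max(9,27) = 3·27 = 81
One optimal split: 3 + 3 + 3 + 3; product 3·3·3·3 = 81.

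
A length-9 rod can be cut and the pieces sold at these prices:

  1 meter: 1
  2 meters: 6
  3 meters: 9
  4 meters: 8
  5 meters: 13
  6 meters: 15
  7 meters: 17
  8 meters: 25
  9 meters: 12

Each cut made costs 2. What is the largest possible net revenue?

24

Let net[k] be the best obtainable value from length k. For each k, try every first piece i and keep the best of price[i] + net[k−i] minus the 2 cut fee when i<k.
net[1] = 1
net[2] = max(1+1-2, 6+0) = 6
net[3] = max(1+6-2, 6+1-2, 9+0) = 9
net[4] = max(1+9-2, 6+6-2, 9+1-2, 8+0) = 10
net[5] = max(1+10-2, 6+9-2, 9+6-2, 8+1-2, 13+0) = 13
net[6] = max(1+13-2, 6+10-2, 9+9-2, 8+6-2, 13+1-2, 15+0) = 16
net[7] = max(1+16-2, 6+13-2, 9+10-2, …, 15+1-2, 17+0) = 17
net[8] = max(1+17-2, 6+16-2, 9+13-2, …, 17+1-2, 25+0) = 25
net[9] = max(1+25-2, 6+17-2, 9+16-2, …, 25+1-2, 12+0) = 24
One optimal plan: pieces 8 + 1 (1 cut) → 26 − 2 = 24.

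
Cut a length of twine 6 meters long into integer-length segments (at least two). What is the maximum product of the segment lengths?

Let P[k] be the best product for length k (with at least one cut). For each first piece i, the rest contributes max(k−i, P[k−i]).
P[2] = 1*max(1,0) = 1*1 = 1
P[3] = max(1*2, 2*1) = 2
P[4] = max(1*3, 2*2, 3*1) = 4
P[5] = max(1*4, 2*3, 3*2, 4*1) = 6
P[6] = max(1*6, 2*4, 3*3, 4*2, 5*1) = 9
One optimal split: 3 + 3; product 3*3 = 9.

9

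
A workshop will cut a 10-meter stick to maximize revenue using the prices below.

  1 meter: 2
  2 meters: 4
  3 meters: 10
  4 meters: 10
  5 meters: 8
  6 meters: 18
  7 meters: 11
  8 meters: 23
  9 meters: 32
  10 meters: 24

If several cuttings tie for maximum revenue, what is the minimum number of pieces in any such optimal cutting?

Consider every possible first cut. r[k] is the best of p[i]+r[k−i] over all sellable i≤k.
r[1] = 2
r[2] = 4  (first piece 1, then r[1]=2)
r[3] = 10
r[4] = 12  (first piece 1, then r[3]=10)
r[5] = 14  (first piece 1, then r[4]=12)
r[6] = 20  (first piece 3, then r[3]=10)
r[7] = 22  (first piece 1, then r[6]=20)
r[8] = 24  (first piece 1, then r[7]=22)
r[9] = 32
r[10] = 34  (first piece 1, then r[9]=32)
Maximum revenue is 34.
Now minimize piece count subject to staying optimal: for each k, pieces[k] = 1 + min over i with p[i]+r[k−i]=r[k] of pieces[k−i].
pieces[7] = 3
pieces[8] = 3
pieces[9] = 1
pieces[10] = 2

2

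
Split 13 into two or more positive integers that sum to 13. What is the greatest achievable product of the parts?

108

Fill m[k] for k=2..13: at each k try every first piece i and multiply by the better of (k−i) uncut or m[k−i].
Small cases: m[2]=1, m[3]=2, m[4]=4, m[5]=6.
m[6] = 3*max(3,2) = 3*3 = 9
m[7] = 2*max(5,6) = 2*6 = 12
m[8] = 2*max(6,9) = 2*9 = 18
m[9] = 3*max(6,9) = 3*9 = 27
m[10] = 2*max(8,18) = 2*18 = 36
m[11] = 2*max(9,27) = 2*27 = 54
m[12] = 3*max(9,27) = 3*27 = 81
m[13] = 2*max(11,54) = 2*54 = 108
One optimal split: 3 + 3 + 3 + 2 + 2; product 3*3*3*2*2 = 108.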